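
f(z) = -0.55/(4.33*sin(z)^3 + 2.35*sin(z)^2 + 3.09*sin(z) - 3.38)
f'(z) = -0.55*(-12.99*sin(z)^2*cos(z) - 4.7*sin(z)*cos(z) - 3.09*cos(z))/(4.33*sin(z)^3 + 2.35*sin(z)^2 + 3.09*sin(z) - 3.38)^2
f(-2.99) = 0.14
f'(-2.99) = -0.10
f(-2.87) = 0.13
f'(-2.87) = -0.09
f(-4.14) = -0.16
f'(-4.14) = -0.41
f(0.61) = 22.38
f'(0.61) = 7498.71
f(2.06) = -0.13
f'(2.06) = -0.26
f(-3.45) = 0.26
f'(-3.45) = -0.68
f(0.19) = 0.20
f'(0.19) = 0.33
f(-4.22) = -0.13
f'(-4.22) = -0.26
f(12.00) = 0.11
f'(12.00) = 0.08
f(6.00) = 0.13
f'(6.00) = 0.09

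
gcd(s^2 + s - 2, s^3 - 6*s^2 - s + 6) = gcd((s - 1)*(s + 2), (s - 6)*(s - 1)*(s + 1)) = s - 1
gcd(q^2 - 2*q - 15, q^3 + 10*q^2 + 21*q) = q + 3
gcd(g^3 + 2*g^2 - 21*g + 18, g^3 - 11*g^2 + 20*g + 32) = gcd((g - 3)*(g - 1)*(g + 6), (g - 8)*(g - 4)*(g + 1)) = 1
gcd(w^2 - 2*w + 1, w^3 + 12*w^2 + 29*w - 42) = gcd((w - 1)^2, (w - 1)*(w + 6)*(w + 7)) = w - 1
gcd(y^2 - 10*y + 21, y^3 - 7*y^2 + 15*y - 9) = y - 3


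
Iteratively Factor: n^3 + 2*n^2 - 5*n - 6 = (n + 3)*(n^2 - n - 2) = (n - 2)*(n + 3)*(n + 1)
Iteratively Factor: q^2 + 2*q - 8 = (q + 4)*(q - 2)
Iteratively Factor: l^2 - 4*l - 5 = (l - 5)*(l + 1)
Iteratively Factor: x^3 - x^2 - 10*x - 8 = (x - 4)*(x^2 + 3*x + 2) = (x - 4)*(x + 1)*(x + 2)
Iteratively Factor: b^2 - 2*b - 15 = (b - 5)*(b + 3)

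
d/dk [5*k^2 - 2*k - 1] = 10*k - 2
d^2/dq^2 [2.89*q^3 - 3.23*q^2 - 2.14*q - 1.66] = 17.34*q - 6.46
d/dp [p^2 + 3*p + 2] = 2*p + 3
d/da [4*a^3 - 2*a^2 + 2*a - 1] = 12*a^2 - 4*a + 2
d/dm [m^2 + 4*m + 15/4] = 2*m + 4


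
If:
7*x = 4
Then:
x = 4/7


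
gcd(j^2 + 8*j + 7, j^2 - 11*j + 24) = 1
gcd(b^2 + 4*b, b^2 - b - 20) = b + 4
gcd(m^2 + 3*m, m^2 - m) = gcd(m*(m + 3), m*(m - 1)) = m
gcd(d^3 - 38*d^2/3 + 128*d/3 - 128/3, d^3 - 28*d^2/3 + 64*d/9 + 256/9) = d^2 - 32*d/3 + 64/3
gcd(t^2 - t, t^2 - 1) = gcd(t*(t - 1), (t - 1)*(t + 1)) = t - 1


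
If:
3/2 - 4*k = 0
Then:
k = 3/8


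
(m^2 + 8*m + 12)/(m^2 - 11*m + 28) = (m^2 + 8*m + 12)/(m^2 - 11*m + 28)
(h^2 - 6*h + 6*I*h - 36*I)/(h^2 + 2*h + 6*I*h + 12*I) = (h - 6)/(h + 2)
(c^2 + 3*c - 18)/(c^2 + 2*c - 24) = (c - 3)/(c - 4)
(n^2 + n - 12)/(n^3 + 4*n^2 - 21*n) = (n + 4)/(n*(n + 7))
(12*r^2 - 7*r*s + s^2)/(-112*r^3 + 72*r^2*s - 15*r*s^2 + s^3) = (-3*r + s)/(28*r^2 - 11*r*s + s^2)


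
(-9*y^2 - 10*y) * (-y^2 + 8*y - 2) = 9*y^4 - 62*y^3 - 62*y^2 + 20*y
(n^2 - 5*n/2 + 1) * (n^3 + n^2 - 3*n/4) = n^5 - 3*n^4/2 - 9*n^3/4 + 23*n^2/8 - 3*n/4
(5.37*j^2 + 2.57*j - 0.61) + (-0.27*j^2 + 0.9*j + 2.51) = 5.1*j^2 + 3.47*j + 1.9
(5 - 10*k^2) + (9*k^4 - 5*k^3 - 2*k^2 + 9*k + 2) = 9*k^4 - 5*k^3 - 12*k^2 + 9*k + 7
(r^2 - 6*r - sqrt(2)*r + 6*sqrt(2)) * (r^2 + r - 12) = r^4 - 5*r^3 - sqrt(2)*r^3 - 18*r^2 + 5*sqrt(2)*r^2 + 18*sqrt(2)*r + 72*r - 72*sqrt(2)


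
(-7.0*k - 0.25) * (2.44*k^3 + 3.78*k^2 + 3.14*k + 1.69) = -17.08*k^4 - 27.07*k^3 - 22.925*k^2 - 12.615*k - 0.4225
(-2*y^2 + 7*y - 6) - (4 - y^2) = -y^2 + 7*y - 10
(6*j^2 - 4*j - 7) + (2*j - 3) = 6*j^2 - 2*j - 10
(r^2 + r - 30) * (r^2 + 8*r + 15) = r^4 + 9*r^3 - 7*r^2 - 225*r - 450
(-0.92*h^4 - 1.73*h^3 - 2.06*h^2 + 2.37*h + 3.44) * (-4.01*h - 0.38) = 3.6892*h^5 + 7.2869*h^4 + 8.918*h^3 - 8.7209*h^2 - 14.695*h - 1.3072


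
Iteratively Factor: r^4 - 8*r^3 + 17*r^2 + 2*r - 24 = (r - 3)*(r^3 - 5*r^2 + 2*r + 8) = (r - 4)*(r - 3)*(r^2 - r - 2) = (r - 4)*(r - 3)*(r - 2)*(r + 1)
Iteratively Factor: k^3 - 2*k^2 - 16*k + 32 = (k - 4)*(k^2 + 2*k - 8) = (k - 4)*(k - 2)*(k + 4)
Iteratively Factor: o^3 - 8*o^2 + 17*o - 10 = (o - 2)*(o^2 - 6*o + 5) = (o - 2)*(o - 1)*(o - 5)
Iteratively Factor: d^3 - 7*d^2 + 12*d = (d - 3)*(d^2 - 4*d) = (d - 4)*(d - 3)*(d)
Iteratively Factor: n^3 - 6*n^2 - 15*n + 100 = (n - 5)*(n^2 - n - 20) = (n - 5)*(n + 4)*(n - 5)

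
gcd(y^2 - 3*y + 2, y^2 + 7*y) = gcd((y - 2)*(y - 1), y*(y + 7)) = 1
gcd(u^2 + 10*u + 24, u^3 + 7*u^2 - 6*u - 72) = u^2 + 10*u + 24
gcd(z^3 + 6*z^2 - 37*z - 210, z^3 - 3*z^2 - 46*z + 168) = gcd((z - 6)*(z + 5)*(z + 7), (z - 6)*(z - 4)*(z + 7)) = z^2 + z - 42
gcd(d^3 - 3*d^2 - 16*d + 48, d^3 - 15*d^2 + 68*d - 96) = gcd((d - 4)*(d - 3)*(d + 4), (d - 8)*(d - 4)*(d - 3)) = d^2 - 7*d + 12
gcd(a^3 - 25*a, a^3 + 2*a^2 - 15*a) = a^2 + 5*a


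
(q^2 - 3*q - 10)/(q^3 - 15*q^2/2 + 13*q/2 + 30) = 2*(q + 2)/(2*q^2 - 5*q - 12)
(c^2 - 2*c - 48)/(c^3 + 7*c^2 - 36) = (c - 8)/(c^2 + c - 6)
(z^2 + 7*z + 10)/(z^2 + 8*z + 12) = (z + 5)/(z + 6)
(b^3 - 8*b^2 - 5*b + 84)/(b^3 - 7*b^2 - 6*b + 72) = (b - 7)/(b - 6)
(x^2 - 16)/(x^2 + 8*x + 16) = (x - 4)/(x + 4)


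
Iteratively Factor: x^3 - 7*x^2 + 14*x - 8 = (x - 4)*(x^2 - 3*x + 2) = (x - 4)*(x - 1)*(x - 2)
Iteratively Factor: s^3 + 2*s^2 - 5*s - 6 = (s + 1)*(s^2 + s - 6) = (s - 2)*(s + 1)*(s + 3)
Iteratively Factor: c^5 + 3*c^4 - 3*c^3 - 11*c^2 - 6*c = (c + 1)*(c^4 + 2*c^3 - 5*c^2 - 6*c) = (c + 1)^2*(c^3 + c^2 - 6*c) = (c + 1)^2*(c + 3)*(c^2 - 2*c) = (c - 2)*(c + 1)^2*(c + 3)*(c)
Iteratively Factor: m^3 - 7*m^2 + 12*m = (m)*(m^2 - 7*m + 12) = m*(m - 4)*(m - 3)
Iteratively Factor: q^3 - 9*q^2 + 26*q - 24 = (q - 2)*(q^2 - 7*q + 12) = (q - 4)*(q - 2)*(q - 3)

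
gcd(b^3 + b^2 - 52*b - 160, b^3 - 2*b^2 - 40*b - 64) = b^2 - 4*b - 32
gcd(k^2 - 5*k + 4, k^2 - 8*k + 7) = k - 1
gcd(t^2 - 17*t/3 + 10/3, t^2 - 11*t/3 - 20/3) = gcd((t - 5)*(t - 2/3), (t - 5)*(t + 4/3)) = t - 5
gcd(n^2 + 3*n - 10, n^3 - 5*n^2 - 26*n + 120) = n + 5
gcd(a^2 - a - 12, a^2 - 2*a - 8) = a - 4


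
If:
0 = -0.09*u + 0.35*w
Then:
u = 3.88888888888889*w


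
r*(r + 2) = r^2 + 2*r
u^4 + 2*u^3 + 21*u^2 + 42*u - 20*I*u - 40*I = (u + 2)*(u - 4*I)*(u - I)*(u + 5*I)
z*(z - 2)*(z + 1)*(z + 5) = z^4 + 4*z^3 - 7*z^2 - 10*z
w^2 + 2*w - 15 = (w - 3)*(w + 5)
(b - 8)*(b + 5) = b^2 - 3*b - 40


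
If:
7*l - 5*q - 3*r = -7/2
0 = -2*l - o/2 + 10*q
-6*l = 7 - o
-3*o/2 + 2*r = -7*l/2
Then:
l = -56/15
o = -77/5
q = -91/60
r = -301/60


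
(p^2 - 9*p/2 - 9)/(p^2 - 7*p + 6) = (p + 3/2)/(p - 1)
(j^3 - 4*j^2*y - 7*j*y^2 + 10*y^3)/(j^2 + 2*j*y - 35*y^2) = (j^2 + j*y - 2*y^2)/(j + 7*y)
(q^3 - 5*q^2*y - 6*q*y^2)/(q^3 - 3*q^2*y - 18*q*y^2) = (q + y)/(q + 3*y)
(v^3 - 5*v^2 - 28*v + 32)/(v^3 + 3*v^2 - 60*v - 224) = (v - 1)/(v + 7)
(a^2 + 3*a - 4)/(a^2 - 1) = (a + 4)/(a + 1)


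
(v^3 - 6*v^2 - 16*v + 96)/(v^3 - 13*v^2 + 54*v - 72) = (v + 4)/(v - 3)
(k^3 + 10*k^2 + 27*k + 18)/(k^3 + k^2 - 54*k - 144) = (k + 1)/(k - 8)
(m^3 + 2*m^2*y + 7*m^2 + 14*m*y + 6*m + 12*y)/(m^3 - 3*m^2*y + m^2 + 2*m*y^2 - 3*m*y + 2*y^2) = (m^2 + 2*m*y + 6*m + 12*y)/(m^2 - 3*m*y + 2*y^2)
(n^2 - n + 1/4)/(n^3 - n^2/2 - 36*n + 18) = (n - 1/2)/(n^2 - 36)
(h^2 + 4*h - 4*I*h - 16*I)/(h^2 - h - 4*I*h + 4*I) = (h + 4)/(h - 1)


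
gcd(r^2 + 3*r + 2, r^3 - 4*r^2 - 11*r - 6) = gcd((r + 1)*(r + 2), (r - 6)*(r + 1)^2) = r + 1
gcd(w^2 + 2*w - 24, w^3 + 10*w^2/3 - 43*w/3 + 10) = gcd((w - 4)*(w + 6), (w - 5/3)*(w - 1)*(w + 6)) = w + 6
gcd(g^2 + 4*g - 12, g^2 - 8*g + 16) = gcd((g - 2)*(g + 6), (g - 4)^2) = 1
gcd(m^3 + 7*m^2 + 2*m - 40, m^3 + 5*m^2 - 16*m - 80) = m^2 + 9*m + 20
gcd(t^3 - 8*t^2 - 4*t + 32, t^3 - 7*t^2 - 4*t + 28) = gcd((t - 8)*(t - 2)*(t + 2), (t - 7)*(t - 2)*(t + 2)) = t^2 - 4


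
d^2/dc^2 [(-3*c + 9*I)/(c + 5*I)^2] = 6*(-c + 19*I)/(c + 5*I)^4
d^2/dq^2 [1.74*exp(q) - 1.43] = 1.74*exp(q)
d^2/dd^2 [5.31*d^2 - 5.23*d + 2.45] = 10.6200000000000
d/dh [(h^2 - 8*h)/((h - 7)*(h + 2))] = (3*h^2 - 28*h + 112)/(h^4 - 10*h^3 - 3*h^2 + 140*h + 196)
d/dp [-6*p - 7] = -6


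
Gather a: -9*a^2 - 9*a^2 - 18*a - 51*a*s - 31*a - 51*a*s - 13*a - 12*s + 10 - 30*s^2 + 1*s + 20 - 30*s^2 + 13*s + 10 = -18*a^2 + a*(-102*s - 62) - 60*s^2 + 2*s + 40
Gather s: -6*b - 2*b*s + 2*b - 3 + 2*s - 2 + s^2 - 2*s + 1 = -2*b*s - 4*b + s^2 - 4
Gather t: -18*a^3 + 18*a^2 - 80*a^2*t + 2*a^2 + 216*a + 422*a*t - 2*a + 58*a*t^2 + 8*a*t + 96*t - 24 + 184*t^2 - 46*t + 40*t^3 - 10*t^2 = -18*a^3 + 20*a^2 + 214*a + 40*t^3 + t^2*(58*a + 174) + t*(-80*a^2 + 430*a + 50) - 24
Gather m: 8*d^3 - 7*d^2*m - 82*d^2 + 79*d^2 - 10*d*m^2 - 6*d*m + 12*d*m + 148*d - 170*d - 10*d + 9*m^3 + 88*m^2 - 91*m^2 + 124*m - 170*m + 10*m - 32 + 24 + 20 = 8*d^3 - 3*d^2 - 32*d + 9*m^3 + m^2*(-10*d - 3) + m*(-7*d^2 + 6*d - 36) + 12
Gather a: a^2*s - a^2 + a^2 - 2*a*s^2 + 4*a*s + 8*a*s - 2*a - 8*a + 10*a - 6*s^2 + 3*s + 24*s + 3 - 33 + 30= a^2*s + a*(-2*s^2 + 12*s) - 6*s^2 + 27*s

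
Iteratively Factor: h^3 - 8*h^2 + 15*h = (h - 3)*(h^2 - 5*h) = (h - 5)*(h - 3)*(h)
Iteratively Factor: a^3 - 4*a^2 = (a)*(a^2 - 4*a) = a^2*(a - 4)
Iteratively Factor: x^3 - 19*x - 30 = (x + 3)*(x^2 - 3*x - 10) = (x + 2)*(x + 3)*(x - 5)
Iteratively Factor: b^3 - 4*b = (b + 2)*(b^2 - 2*b) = (b - 2)*(b + 2)*(b)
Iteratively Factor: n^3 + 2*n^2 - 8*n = (n - 2)*(n^2 + 4*n) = (n - 2)*(n + 4)*(n)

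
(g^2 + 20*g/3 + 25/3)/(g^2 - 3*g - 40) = (g + 5/3)/(g - 8)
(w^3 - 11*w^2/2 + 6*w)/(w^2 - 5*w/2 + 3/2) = w*(w - 4)/(w - 1)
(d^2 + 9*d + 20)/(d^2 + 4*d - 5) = (d + 4)/(d - 1)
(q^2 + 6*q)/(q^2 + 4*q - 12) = q/(q - 2)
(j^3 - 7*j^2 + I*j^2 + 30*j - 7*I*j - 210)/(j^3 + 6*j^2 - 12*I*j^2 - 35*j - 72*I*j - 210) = (j^2 + j*(-7 + 6*I) - 42*I)/(j^2 + j*(6 - 7*I) - 42*I)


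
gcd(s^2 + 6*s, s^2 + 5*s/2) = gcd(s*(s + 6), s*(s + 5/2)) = s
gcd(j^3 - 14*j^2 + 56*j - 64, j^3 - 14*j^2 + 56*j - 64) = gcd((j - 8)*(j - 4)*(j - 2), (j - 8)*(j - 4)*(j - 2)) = j^3 - 14*j^2 + 56*j - 64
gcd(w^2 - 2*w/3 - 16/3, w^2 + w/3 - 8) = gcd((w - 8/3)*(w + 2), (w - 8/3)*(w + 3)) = w - 8/3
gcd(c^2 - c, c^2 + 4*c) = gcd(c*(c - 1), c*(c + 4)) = c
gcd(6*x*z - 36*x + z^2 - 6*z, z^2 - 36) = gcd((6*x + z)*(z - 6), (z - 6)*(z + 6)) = z - 6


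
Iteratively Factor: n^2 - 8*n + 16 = (n - 4)*(n - 4)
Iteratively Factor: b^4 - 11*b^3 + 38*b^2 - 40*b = (b - 4)*(b^3 - 7*b^2 + 10*b) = b*(b - 4)*(b^2 - 7*b + 10) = b*(b - 4)*(b - 2)*(b - 5)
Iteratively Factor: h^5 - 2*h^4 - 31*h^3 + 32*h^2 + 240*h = (h + 3)*(h^4 - 5*h^3 - 16*h^2 + 80*h) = (h - 5)*(h + 3)*(h^3 - 16*h) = h*(h - 5)*(h + 3)*(h^2 - 16) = h*(h - 5)*(h - 4)*(h + 3)*(h + 4)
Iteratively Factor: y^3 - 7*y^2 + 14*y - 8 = (y - 2)*(y^2 - 5*y + 4) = (y - 4)*(y - 2)*(y - 1)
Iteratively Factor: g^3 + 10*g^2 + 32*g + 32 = (g + 4)*(g^2 + 6*g + 8) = (g + 4)^2*(g + 2)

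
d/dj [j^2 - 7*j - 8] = 2*j - 7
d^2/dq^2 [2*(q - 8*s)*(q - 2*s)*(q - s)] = 12*q - 44*s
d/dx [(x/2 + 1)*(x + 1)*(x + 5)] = 3*x^2/2 + 8*x + 17/2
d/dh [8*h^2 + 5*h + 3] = 16*h + 5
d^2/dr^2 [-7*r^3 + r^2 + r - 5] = 2 - 42*r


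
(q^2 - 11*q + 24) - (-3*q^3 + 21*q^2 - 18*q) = 3*q^3 - 20*q^2 + 7*q + 24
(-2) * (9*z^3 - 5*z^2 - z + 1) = -18*z^3 + 10*z^2 + 2*z - 2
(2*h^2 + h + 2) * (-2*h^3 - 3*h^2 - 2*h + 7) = -4*h^5 - 8*h^4 - 11*h^3 + 6*h^2 + 3*h + 14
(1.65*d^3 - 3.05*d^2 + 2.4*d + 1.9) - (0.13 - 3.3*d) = 1.65*d^3 - 3.05*d^2 + 5.7*d + 1.77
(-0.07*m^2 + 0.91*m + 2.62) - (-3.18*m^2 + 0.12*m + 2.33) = 3.11*m^2 + 0.79*m + 0.29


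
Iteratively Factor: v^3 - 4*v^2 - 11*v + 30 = (v + 3)*(v^2 - 7*v + 10) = (v - 2)*(v + 3)*(v - 5)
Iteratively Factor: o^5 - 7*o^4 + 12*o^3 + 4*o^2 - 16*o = (o - 2)*(o^4 - 5*o^3 + 2*o^2 + 8*o) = (o - 2)^2*(o^3 - 3*o^2 - 4*o) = (o - 4)*(o - 2)^2*(o^2 + o) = (o - 4)*(o - 2)^2*(o + 1)*(o)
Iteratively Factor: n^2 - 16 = (n + 4)*(n - 4)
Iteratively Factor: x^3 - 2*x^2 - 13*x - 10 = (x + 2)*(x^2 - 4*x - 5) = (x - 5)*(x + 2)*(x + 1)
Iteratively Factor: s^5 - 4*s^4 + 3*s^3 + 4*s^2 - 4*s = (s - 2)*(s^4 - 2*s^3 - s^2 + 2*s) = (s - 2)*(s - 1)*(s^3 - s^2 - 2*s) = (s - 2)^2*(s - 1)*(s^2 + s) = s*(s - 2)^2*(s - 1)*(s + 1)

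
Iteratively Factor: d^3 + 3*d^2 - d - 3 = (d + 3)*(d^2 - 1) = (d - 1)*(d + 3)*(d + 1)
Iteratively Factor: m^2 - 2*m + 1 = (m - 1)*(m - 1)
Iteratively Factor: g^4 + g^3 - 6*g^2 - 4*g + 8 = (g + 2)*(g^3 - g^2 - 4*g + 4) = (g - 1)*(g + 2)*(g^2 - 4) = (g - 1)*(g + 2)^2*(g - 2)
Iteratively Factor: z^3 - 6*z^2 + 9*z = (z - 3)*(z^2 - 3*z) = (z - 3)^2*(z)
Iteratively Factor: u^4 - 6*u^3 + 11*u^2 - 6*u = (u - 1)*(u^3 - 5*u^2 + 6*u) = u*(u - 1)*(u^2 - 5*u + 6) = u*(u - 2)*(u - 1)*(u - 3)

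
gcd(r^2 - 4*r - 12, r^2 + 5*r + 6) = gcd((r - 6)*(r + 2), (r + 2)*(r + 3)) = r + 2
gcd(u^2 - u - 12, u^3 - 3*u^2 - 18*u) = u + 3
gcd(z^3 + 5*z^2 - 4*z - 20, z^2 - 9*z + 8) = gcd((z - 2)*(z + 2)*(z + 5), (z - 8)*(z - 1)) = 1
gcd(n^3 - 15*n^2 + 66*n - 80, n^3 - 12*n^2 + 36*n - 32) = n^2 - 10*n + 16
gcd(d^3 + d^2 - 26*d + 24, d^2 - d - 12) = d - 4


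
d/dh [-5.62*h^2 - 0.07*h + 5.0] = -11.24*h - 0.07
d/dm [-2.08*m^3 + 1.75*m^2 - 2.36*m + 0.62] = -6.24*m^2 + 3.5*m - 2.36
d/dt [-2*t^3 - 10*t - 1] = -6*t^2 - 10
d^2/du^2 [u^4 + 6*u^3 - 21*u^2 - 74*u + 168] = 12*u^2 + 36*u - 42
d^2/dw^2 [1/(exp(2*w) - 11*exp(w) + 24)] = ((11 - 4*exp(w))*(exp(2*w) - 11*exp(w) + 24) + 2*(2*exp(w) - 11)^2*exp(w))*exp(w)/(exp(2*w) - 11*exp(w) + 24)^3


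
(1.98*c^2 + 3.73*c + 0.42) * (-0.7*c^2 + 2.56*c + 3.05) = -1.386*c^4 + 2.4578*c^3 + 15.2938*c^2 + 12.4517*c + 1.281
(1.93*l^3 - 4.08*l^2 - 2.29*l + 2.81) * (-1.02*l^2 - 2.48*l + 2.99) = -1.9686*l^5 - 0.6248*l^4 + 18.2249*l^3 - 9.3862*l^2 - 13.8159*l + 8.4019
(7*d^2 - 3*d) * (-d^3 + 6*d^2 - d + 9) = -7*d^5 + 45*d^4 - 25*d^3 + 66*d^2 - 27*d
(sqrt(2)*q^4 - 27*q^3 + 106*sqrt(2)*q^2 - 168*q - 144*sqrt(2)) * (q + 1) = sqrt(2)*q^5 - 27*q^4 + sqrt(2)*q^4 - 27*q^3 + 106*sqrt(2)*q^3 - 168*q^2 + 106*sqrt(2)*q^2 - 144*sqrt(2)*q - 168*q - 144*sqrt(2)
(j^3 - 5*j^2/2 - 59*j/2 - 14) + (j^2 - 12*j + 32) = j^3 - 3*j^2/2 - 83*j/2 + 18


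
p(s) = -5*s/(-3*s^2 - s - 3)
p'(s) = -5*s*(6*s + 1)/(-3*s^2 - s - 3)^2 - 5/(-3*s^2 - s - 3) = 15*(1 - s^2)/(9*s^4 + 6*s^3 + 19*s^2 + 6*s + 9)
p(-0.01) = -0.02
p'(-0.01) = 1.68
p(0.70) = 0.68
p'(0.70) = 0.29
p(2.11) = 0.57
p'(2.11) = -0.15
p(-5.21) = -0.33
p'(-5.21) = -0.06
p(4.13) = 0.35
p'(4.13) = -0.07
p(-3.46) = -0.49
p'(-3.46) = -0.13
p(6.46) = 0.24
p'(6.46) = -0.03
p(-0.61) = -0.87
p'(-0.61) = 0.77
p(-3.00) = -0.56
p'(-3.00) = -0.16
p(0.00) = 0.00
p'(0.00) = 1.67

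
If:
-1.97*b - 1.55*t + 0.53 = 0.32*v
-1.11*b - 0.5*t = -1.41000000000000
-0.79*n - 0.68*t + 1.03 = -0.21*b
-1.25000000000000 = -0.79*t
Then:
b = 0.56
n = 0.09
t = 1.58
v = -9.44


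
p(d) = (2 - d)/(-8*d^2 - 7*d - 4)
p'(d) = (2 - d)*(16*d + 7)/(-8*d^2 - 7*d - 4)^2 - 1/(-8*d^2 - 7*d - 4) = (8*d^2 + 7*d - (d - 2)*(16*d + 7) + 4)/(8*d^2 + 7*d + 4)^2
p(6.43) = 0.01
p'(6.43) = -0.00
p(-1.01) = -0.59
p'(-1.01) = -0.87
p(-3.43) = -0.07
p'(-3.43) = -0.03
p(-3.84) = -0.06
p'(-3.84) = -0.02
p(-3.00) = -0.09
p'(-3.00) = -0.05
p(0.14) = -0.36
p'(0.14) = 0.85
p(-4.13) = -0.05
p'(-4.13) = -0.02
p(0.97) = -0.06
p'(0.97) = 0.12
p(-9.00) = -0.02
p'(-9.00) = 0.00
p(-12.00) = -0.01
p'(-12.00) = 0.00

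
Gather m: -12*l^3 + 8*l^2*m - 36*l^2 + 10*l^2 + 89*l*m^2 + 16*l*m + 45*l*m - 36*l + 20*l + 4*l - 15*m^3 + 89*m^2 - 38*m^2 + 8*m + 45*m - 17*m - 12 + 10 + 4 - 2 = -12*l^3 - 26*l^2 - 12*l - 15*m^3 + m^2*(89*l + 51) + m*(8*l^2 + 61*l + 36)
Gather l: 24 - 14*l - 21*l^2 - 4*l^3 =-4*l^3 - 21*l^2 - 14*l + 24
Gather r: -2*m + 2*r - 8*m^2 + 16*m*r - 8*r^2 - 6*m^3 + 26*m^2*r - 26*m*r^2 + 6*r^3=-6*m^3 - 8*m^2 - 2*m + 6*r^3 + r^2*(-26*m - 8) + r*(26*m^2 + 16*m + 2)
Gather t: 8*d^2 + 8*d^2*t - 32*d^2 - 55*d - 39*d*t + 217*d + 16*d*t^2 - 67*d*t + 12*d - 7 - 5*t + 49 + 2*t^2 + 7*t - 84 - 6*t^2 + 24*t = -24*d^2 + 174*d + t^2*(16*d - 4) + t*(8*d^2 - 106*d + 26) - 42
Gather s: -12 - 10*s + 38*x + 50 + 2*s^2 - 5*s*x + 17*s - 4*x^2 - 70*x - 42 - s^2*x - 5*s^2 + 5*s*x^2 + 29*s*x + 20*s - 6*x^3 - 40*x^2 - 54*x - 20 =s^2*(-x - 3) + s*(5*x^2 + 24*x + 27) - 6*x^3 - 44*x^2 - 86*x - 24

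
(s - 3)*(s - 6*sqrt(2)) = s^2 - 6*sqrt(2)*s - 3*s + 18*sqrt(2)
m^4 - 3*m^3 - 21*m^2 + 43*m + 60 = (m - 5)*(m - 3)*(m + 1)*(m + 4)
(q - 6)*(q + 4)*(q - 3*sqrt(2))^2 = q^4 - 6*sqrt(2)*q^3 - 2*q^3 - 6*q^2 + 12*sqrt(2)*q^2 - 36*q + 144*sqrt(2)*q - 432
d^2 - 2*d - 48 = (d - 8)*(d + 6)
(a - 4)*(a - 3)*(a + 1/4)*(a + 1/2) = a^4 - 25*a^3/4 + 55*a^2/8 + 65*a/8 + 3/2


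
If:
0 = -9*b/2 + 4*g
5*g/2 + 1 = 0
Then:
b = -16/45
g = -2/5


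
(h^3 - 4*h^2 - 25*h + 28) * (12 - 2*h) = -2*h^4 + 20*h^3 + 2*h^2 - 356*h + 336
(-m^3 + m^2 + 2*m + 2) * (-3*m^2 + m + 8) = 3*m^5 - 4*m^4 - 13*m^3 + 4*m^2 + 18*m + 16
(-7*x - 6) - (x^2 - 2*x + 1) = -x^2 - 5*x - 7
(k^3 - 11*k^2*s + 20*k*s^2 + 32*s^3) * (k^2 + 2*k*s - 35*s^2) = k^5 - 9*k^4*s - 37*k^3*s^2 + 457*k^2*s^3 - 636*k*s^4 - 1120*s^5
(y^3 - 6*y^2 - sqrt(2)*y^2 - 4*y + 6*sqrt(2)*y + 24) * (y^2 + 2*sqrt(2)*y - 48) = y^5 - 6*y^4 + sqrt(2)*y^4 - 56*y^3 - 6*sqrt(2)*y^3 + 40*sqrt(2)*y^2 + 336*y^2 - 240*sqrt(2)*y + 192*y - 1152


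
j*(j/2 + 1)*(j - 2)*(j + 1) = j^4/2 + j^3/2 - 2*j^2 - 2*j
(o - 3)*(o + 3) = o^2 - 9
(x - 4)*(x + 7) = x^2 + 3*x - 28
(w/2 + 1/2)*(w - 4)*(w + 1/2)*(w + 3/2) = w^4/2 - w^3/2 - 37*w^2/8 - 41*w/8 - 3/2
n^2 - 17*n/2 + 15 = (n - 6)*(n - 5/2)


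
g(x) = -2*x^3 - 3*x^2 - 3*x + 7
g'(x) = -6*x^2 - 6*x - 3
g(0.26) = 5.98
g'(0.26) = -4.97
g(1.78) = -19.12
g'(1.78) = -32.69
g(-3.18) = 50.52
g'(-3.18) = -44.59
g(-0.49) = 7.98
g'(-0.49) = -1.50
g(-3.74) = 80.88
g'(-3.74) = -64.49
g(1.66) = -15.40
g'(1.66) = -29.49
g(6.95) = -830.16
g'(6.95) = -334.52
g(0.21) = 6.22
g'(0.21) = -4.52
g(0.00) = 7.00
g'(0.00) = -3.00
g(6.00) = -551.00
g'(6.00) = -255.00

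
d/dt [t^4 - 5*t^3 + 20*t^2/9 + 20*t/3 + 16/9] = 4*t^3 - 15*t^2 + 40*t/9 + 20/3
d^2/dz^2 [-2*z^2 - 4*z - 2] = -4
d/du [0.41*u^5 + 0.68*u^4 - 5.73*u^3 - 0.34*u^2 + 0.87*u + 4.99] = 2.05*u^4 + 2.72*u^3 - 17.19*u^2 - 0.68*u + 0.87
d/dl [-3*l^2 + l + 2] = 1 - 6*l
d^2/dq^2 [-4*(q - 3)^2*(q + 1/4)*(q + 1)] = -48*q^2 + 114*q - 14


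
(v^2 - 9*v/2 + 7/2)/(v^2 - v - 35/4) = 2*(v - 1)/(2*v + 5)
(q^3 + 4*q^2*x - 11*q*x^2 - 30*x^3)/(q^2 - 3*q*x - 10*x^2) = (-q^2 - 2*q*x + 15*x^2)/(-q + 5*x)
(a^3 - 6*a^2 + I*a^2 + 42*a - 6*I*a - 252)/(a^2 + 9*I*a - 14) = (a^2 - 6*a*(1 + I) + 36*I)/(a + 2*I)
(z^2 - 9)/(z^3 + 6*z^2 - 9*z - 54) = 1/(z + 6)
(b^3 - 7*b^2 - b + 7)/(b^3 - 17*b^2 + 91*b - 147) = (b^2 - 1)/(b^2 - 10*b + 21)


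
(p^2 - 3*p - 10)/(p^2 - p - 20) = (p + 2)/(p + 4)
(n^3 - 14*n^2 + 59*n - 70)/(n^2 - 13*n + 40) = (n^2 - 9*n + 14)/(n - 8)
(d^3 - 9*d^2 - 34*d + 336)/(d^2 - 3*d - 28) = (d^2 - 2*d - 48)/(d + 4)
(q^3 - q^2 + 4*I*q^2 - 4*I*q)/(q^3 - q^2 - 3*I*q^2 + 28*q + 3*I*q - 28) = q/(q - 7*I)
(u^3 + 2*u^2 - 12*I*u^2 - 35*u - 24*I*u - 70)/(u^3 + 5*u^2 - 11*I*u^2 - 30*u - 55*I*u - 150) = (u^2 + u*(2 - 7*I) - 14*I)/(u^2 + u*(5 - 6*I) - 30*I)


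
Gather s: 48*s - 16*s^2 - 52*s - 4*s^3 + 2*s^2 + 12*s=-4*s^3 - 14*s^2 + 8*s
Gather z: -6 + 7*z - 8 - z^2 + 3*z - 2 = -z^2 + 10*z - 16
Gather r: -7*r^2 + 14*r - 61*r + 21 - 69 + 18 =-7*r^2 - 47*r - 30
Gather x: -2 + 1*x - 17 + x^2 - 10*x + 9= x^2 - 9*x - 10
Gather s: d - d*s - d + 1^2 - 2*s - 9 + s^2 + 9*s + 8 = s^2 + s*(7 - d)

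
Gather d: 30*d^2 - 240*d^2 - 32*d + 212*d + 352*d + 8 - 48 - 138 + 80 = -210*d^2 + 532*d - 98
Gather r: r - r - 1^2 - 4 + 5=0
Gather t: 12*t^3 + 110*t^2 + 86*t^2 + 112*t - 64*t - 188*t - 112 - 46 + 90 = 12*t^3 + 196*t^2 - 140*t - 68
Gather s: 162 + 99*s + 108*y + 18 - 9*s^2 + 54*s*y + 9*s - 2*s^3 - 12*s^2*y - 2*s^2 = -2*s^3 + s^2*(-12*y - 11) + s*(54*y + 108) + 108*y + 180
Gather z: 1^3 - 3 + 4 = 2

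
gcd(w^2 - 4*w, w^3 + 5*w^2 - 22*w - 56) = w - 4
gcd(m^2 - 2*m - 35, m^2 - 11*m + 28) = m - 7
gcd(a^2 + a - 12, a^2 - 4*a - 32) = a + 4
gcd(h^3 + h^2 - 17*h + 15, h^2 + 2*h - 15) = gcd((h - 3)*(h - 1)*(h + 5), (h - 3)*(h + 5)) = h^2 + 2*h - 15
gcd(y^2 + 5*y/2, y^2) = y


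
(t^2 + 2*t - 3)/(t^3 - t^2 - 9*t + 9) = 1/(t - 3)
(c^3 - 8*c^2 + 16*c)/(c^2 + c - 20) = c*(c - 4)/(c + 5)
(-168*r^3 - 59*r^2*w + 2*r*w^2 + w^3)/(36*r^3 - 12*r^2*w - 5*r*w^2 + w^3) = (-56*r^2 - r*w + w^2)/(12*r^2 - 8*r*w + w^2)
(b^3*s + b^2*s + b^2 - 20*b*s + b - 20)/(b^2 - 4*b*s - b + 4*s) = (b^3*s + b^2*s + b^2 - 20*b*s + b - 20)/(b^2 - 4*b*s - b + 4*s)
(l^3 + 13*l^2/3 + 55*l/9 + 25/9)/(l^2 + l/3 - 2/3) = (9*l^2 + 30*l + 25)/(3*(3*l - 2))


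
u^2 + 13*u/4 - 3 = (u - 3/4)*(u + 4)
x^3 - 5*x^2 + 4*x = x*(x - 4)*(x - 1)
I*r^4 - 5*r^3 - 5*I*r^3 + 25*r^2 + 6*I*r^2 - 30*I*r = r*(r - 5)*(r + 6*I)*(I*r + 1)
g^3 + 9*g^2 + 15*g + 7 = (g + 1)^2*(g + 7)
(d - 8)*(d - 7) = d^2 - 15*d + 56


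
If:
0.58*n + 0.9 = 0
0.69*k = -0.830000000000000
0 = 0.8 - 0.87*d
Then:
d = 0.92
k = -1.20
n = -1.55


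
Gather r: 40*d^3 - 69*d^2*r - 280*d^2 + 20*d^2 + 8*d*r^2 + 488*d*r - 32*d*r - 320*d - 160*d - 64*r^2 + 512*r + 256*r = 40*d^3 - 260*d^2 - 480*d + r^2*(8*d - 64) + r*(-69*d^2 + 456*d + 768)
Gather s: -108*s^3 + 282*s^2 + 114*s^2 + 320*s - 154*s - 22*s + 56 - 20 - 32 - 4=-108*s^3 + 396*s^2 + 144*s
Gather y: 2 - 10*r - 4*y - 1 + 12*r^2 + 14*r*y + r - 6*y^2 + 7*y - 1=12*r^2 - 9*r - 6*y^2 + y*(14*r + 3)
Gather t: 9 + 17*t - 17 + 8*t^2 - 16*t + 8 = 8*t^2 + t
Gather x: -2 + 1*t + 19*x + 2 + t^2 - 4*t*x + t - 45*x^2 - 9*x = t^2 + 2*t - 45*x^2 + x*(10 - 4*t)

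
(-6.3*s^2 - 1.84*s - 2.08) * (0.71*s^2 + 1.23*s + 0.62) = -4.473*s^4 - 9.0554*s^3 - 7.646*s^2 - 3.6992*s - 1.2896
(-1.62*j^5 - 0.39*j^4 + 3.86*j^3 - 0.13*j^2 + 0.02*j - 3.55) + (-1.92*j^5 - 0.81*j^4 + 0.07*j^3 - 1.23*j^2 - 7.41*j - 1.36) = -3.54*j^5 - 1.2*j^4 + 3.93*j^3 - 1.36*j^2 - 7.39*j - 4.91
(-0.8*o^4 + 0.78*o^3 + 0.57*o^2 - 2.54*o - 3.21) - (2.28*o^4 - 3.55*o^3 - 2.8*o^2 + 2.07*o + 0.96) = -3.08*o^4 + 4.33*o^3 + 3.37*o^2 - 4.61*o - 4.17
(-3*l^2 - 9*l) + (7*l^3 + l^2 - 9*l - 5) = 7*l^3 - 2*l^2 - 18*l - 5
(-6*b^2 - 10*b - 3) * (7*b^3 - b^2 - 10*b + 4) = -42*b^5 - 64*b^4 + 49*b^3 + 79*b^2 - 10*b - 12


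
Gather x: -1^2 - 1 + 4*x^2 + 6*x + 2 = 4*x^2 + 6*x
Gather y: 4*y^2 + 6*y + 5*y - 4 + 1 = 4*y^2 + 11*y - 3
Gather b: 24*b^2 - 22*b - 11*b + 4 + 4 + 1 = 24*b^2 - 33*b + 9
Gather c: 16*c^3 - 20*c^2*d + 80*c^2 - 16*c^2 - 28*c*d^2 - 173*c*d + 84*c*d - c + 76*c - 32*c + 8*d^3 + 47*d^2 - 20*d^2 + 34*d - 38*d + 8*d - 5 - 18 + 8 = 16*c^3 + c^2*(64 - 20*d) + c*(-28*d^2 - 89*d + 43) + 8*d^3 + 27*d^2 + 4*d - 15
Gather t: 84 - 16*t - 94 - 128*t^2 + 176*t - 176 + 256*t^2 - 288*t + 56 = 128*t^2 - 128*t - 130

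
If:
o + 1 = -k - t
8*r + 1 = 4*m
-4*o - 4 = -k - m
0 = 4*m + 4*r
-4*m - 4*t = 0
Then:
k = 1/20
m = 1/12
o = -29/30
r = -1/12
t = -1/12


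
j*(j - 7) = j^2 - 7*j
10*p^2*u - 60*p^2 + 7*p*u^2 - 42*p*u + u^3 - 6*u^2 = (2*p + u)*(5*p + u)*(u - 6)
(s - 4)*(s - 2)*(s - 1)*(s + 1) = s^4 - 6*s^3 + 7*s^2 + 6*s - 8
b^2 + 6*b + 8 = (b + 2)*(b + 4)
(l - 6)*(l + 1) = l^2 - 5*l - 6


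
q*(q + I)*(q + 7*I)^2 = q^4 + 15*I*q^3 - 63*q^2 - 49*I*q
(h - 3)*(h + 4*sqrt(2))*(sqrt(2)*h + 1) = sqrt(2)*h^3 - 3*sqrt(2)*h^2 + 9*h^2 - 27*h + 4*sqrt(2)*h - 12*sqrt(2)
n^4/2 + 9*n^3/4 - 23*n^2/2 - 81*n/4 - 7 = (n/2 + 1/2)*(n - 4)*(n + 1/2)*(n + 7)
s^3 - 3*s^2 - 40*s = s*(s - 8)*(s + 5)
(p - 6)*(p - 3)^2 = p^3 - 12*p^2 + 45*p - 54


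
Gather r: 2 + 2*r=2*r + 2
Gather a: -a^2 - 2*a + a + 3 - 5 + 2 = -a^2 - a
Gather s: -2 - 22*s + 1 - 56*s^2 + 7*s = -56*s^2 - 15*s - 1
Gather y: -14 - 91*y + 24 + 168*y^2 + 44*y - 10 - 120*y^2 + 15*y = 48*y^2 - 32*y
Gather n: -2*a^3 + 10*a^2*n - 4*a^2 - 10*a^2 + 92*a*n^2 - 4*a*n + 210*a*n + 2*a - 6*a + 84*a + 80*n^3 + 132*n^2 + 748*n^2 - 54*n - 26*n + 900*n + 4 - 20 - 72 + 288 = -2*a^3 - 14*a^2 + 80*a + 80*n^3 + n^2*(92*a + 880) + n*(10*a^2 + 206*a + 820) + 200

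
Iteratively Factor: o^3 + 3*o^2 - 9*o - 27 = (o + 3)*(o^2 - 9) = (o + 3)^2*(o - 3)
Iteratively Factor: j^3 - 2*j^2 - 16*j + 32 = (j - 2)*(j^2 - 16) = (j - 4)*(j - 2)*(j + 4)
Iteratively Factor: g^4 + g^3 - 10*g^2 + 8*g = (g - 2)*(g^3 + 3*g^2 - 4*g) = (g - 2)*(g - 1)*(g^2 + 4*g) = g*(g - 2)*(g - 1)*(g + 4)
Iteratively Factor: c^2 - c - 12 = (c + 3)*(c - 4)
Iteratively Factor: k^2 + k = (k)*(k + 1)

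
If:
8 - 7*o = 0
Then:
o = 8/7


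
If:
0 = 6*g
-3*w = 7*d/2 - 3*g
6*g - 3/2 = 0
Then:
No Solution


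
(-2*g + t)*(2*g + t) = -4*g^2 + t^2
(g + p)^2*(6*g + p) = 6*g^3 + 13*g^2*p + 8*g*p^2 + p^3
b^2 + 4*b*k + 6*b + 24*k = (b + 6)*(b + 4*k)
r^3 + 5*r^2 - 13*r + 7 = (r - 1)^2*(r + 7)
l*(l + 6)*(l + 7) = l^3 + 13*l^2 + 42*l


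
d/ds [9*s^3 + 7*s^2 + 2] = s*(27*s + 14)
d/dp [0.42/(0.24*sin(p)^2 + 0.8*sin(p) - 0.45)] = -(0.2016*sin(p) + 0.336)*cos(p)/(0.24*sin(p)^2 + 0.8*sin(p) - 0.45)^2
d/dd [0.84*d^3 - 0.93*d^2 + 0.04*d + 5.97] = 2.52*d^2 - 1.86*d + 0.04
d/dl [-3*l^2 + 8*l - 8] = 8 - 6*l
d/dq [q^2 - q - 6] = 2*q - 1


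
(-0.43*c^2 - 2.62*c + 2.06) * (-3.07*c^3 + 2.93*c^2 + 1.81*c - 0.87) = 1.3201*c^5 + 6.7835*c^4 - 14.7791*c^3 + 1.6677*c^2 + 6.008*c - 1.7922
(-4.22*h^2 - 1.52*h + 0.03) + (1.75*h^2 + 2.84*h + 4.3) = -2.47*h^2 + 1.32*h + 4.33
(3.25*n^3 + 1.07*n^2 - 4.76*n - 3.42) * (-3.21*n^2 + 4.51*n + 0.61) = -10.4325*n^5 + 11.2228*n^4 + 22.0878*n^3 - 9.8367*n^2 - 18.3278*n - 2.0862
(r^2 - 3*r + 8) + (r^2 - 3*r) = 2*r^2 - 6*r + 8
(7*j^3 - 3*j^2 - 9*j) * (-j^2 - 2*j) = -7*j^5 - 11*j^4 + 15*j^3 + 18*j^2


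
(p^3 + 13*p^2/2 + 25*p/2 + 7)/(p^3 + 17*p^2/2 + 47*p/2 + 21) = (p + 1)/(p + 3)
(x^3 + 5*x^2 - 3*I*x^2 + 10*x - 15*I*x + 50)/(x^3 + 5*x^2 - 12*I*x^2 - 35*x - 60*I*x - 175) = (x + 2*I)/(x - 7*I)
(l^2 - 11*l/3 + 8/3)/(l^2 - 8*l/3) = (l - 1)/l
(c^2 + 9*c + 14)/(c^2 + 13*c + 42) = (c + 2)/(c + 6)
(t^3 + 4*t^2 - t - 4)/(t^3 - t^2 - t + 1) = (t + 4)/(t - 1)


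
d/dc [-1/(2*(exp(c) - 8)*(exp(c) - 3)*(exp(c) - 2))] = ((exp(c) - 8)*(exp(c) - 3) + (exp(c) - 8)*(exp(c) - 2) + (exp(c) - 3)*(exp(c) - 2))*exp(c)/(2*(exp(c) - 8)^2*(exp(c) - 3)^2*(exp(c) - 2)^2)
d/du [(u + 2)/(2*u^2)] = (-u - 4)/(2*u^3)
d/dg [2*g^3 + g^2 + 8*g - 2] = 6*g^2 + 2*g + 8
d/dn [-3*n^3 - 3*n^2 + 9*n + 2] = -9*n^2 - 6*n + 9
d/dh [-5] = 0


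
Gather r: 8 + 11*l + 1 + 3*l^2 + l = 3*l^2 + 12*l + 9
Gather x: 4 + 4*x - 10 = 4*x - 6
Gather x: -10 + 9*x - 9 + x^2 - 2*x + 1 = x^2 + 7*x - 18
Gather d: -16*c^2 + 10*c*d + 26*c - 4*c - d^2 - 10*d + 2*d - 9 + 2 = -16*c^2 + 22*c - d^2 + d*(10*c - 8) - 7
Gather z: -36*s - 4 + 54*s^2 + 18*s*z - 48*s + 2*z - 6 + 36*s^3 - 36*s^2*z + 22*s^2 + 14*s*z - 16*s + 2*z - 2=36*s^3 + 76*s^2 - 100*s + z*(-36*s^2 + 32*s + 4) - 12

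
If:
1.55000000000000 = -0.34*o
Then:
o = -4.56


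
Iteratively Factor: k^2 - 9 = (k + 3)*(k - 3)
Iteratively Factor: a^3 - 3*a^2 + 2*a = (a)*(a^2 - 3*a + 2) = a*(a - 1)*(a - 2)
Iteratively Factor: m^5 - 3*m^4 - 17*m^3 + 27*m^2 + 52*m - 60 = (m + 3)*(m^4 - 6*m^3 + m^2 + 24*m - 20) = (m - 2)*(m + 3)*(m^3 - 4*m^2 - 7*m + 10) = (m - 5)*(m - 2)*(m + 3)*(m^2 + m - 2) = (m - 5)*(m - 2)*(m + 2)*(m + 3)*(m - 1)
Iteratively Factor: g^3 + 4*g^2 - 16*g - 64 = (g + 4)*(g^2 - 16) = (g - 4)*(g + 4)*(g + 4)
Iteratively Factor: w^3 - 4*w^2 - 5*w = (w - 5)*(w^2 + w) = (w - 5)*(w + 1)*(w)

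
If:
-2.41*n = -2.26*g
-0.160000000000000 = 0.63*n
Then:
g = -0.27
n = -0.25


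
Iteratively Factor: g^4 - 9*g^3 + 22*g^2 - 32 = (g - 2)*(g^3 - 7*g^2 + 8*g + 16) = (g - 4)*(g - 2)*(g^2 - 3*g - 4) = (g - 4)^2*(g - 2)*(g + 1)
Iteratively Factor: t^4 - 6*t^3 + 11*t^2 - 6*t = (t - 2)*(t^3 - 4*t^2 + 3*t) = (t - 2)*(t - 1)*(t^2 - 3*t) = t*(t - 2)*(t - 1)*(t - 3)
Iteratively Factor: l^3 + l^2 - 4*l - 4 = (l - 2)*(l^2 + 3*l + 2) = (l - 2)*(l + 1)*(l + 2)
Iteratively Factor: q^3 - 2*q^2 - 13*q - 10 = (q + 2)*(q^2 - 4*q - 5) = (q + 1)*(q + 2)*(q - 5)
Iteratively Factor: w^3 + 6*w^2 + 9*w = (w + 3)*(w^2 + 3*w) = w*(w + 3)*(w + 3)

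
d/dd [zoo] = 0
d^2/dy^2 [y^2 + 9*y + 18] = 2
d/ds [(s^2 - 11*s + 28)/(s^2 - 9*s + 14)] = 2/(s^2 - 4*s + 4)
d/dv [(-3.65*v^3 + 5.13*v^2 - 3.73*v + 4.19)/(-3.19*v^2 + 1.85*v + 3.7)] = (11.6435*v^4 - 13.505*v^3 - 42.9232*v^2 + 64.6942*v - 21.5525)/(10.1761*v^4 - 11.803*v^3 - 20.1835*v^2 + 13.69*v + 13.69)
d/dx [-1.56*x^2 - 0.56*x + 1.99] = -3.12*x - 0.56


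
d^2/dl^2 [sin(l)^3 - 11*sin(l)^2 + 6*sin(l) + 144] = -9*sin(l)^3 + 44*sin(l)^2 - 22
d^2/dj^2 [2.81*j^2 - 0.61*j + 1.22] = 5.62000000000000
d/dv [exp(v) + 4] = exp(v)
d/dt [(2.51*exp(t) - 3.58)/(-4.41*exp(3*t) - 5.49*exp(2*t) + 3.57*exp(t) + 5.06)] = (22.1382*exp(3*t) - 33.5835*exp(2*t) - 39.3084*exp(t) + 25.4812)*exp(t)/(19.4481*exp(6*t) + 48.4218*exp(5*t) - 1.3473*exp(4*t) - 83.8278*exp(3*t) - 42.8139*exp(2*t) + 36.1284*exp(t) + 25.6036)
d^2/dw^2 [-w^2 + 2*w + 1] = -2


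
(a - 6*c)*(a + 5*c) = a^2 - a*c - 30*c^2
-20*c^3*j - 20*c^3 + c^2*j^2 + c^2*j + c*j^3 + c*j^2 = (-4*c + j)*(5*c + j)*(c*j + c)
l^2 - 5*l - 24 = (l - 8)*(l + 3)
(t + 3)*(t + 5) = t^2 + 8*t + 15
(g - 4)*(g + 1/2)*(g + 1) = g^3 - 5*g^2/2 - 11*g/2 - 2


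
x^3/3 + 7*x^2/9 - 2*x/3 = x*(x/3 + 1)*(x - 2/3)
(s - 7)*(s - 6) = s^2 - 13*s + 42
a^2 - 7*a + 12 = (a - 4)*(a - 3)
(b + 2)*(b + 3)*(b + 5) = b^3 + 10*b^2 + 31*b + 30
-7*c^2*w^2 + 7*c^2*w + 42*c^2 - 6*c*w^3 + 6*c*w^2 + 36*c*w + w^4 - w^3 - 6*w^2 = (-7*c + w)*(c + w)*(w - 3)*(w + 2)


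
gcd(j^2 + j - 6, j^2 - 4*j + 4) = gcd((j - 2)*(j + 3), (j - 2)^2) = j - 2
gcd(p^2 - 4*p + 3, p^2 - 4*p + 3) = p^2 - 4*p + 3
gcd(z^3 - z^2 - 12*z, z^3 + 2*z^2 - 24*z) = z^2 - 4*z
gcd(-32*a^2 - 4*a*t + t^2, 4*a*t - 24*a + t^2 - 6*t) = 4*a + t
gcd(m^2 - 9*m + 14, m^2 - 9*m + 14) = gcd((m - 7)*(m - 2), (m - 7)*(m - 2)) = m^2 - 9*m + 14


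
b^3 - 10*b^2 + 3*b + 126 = (b - 7)*(b - 6)*(b + 3)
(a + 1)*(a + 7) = a^2 + 8*a + 7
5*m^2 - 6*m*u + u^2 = (-5*m + u)*(-m + u)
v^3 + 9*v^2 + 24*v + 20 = (v + 2)^2*(v + 5)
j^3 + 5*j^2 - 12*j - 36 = (j - 3)*(j + 2)*(j + 6)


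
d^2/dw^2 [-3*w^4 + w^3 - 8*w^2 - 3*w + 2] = -36*w^2 + 6*w - 16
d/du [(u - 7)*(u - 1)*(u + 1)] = 3*u^2 - 14*u - 1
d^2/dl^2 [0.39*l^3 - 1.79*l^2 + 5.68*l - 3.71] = 2.34*l - 3.58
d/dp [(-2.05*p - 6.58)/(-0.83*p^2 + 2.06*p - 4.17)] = (-1.7015*p^2 - 10.9228*p + 22.1033)/(0.6889*p^4 - 3.4196*p^3 + 11.1658*p^2 - 17.1804*p + 17.3889)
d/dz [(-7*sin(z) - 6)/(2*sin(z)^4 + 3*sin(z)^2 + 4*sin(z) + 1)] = (42*(1 - cos(z)^2)^2 + 72*sin(z) - 12*sin(3*z) - 21*cos(z)^2 + 38)*cos(z)/(2*(1 - cos(z)^2)^2 + 4*sin(z) - 3*cos(z)^2 + 4)^2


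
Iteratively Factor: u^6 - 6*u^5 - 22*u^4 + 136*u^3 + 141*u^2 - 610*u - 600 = (u + 4)*(u^5 - 10*u^4 + 18*u^3 + 64*u^2 - 115*u - 150) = (u - 3)*(u + 4)*(u^4 - 7*u^3 - 3*u^2 + 55*u + 50) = (u - 5)*(u - 3)*(u + 4)*(u^3 - 2*u^2 - 13*u - 10) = (u - 5)^2*(u - 3)*(u + 4)*(u^2 + 3*u + 2) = (u - 5)^2*(u - 3)*(u + 1)*(u + 4)*(u + 2)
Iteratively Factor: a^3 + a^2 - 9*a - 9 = (a + 3)*(a^2 - 2*a - 3) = (a + 1)*(a + 3)*(a - 3)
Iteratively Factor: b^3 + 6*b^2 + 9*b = (b)*(b^2 + 6*b + 9) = b*(b + 3)*(b + 3)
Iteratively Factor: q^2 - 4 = (q + 2)*(q - 2)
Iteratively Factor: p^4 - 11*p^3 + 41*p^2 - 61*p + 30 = (p - 2)*(p^3 - 9*p^2 + 23*p - 15) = (p - 3)*(p - 2)*(p^2 - 6*p + 5) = (p - 3)*(p - 2)*(p - 1)*(p - 5)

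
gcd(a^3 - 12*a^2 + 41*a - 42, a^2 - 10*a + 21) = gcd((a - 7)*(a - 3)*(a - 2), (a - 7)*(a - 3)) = a^2 - 10*a + 21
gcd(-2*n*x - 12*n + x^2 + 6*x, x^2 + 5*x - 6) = x + 6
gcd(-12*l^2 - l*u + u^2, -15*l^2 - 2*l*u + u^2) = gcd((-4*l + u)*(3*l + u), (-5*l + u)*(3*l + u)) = 3*l + u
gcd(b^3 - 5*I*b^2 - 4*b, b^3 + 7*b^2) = b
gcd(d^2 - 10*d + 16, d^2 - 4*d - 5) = 1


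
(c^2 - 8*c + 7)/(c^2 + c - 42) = (c^2 - 8*c + 7)/(c^2 + c - 42)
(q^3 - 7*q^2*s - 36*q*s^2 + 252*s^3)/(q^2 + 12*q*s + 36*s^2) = (q^2 - 13*q*s + 42*s^2)/(q + 6*s)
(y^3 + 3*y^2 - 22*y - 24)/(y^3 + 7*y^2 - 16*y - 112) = (y^2 + 7*y + 6)/(y^2 + 11*y + 28)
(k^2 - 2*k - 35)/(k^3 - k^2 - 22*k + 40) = (k - 7)/(k^2 - 6*k + 8)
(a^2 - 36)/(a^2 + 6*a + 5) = (a^2 - 36)/(a^2 + 6*a + 5)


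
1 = 1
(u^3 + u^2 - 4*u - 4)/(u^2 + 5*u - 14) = (u^2 + 3*u + 2)/(u + 7)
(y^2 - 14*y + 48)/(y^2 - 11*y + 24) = (y - 6)/(y - 3)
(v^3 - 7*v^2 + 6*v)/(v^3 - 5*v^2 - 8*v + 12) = v/(v + 2)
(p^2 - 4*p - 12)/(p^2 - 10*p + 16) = (p^2 - 4*p - 12)/(p^2 - 10*p + 16)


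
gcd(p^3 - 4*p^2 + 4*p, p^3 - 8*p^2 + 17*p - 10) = p - 2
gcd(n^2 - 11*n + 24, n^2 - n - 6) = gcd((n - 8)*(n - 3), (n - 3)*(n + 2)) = n - 3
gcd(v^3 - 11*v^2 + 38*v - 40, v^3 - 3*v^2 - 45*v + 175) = v - 5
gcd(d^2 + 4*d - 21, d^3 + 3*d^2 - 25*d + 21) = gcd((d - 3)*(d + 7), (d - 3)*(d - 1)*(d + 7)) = d^2 + 4*d - 21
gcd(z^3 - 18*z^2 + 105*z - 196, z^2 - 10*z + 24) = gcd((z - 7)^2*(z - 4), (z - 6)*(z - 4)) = z - 4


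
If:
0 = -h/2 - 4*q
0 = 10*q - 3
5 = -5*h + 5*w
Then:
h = -12/5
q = 3/10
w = -7/5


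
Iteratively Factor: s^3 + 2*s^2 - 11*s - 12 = (s - 3)*(s^2 + 5*s + 4) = (s - 3)*(s + 4)*(s + 1)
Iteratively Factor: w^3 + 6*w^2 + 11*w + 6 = (w + 2)*(w^2 + 4*w + 3) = (w + 2)*(w + 3)*(w + 1)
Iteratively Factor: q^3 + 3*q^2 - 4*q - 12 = (q - 2)*(q^2 + 5*q + 6) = (q - 2)*(q + 2)*(q + 3)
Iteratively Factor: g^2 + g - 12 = (g + 4)*(g - 3)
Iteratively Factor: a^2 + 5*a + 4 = (a + 1)*(a + 4)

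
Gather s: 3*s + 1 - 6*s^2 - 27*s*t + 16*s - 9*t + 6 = -6*s^2 + s*(19 - 27*t) - 9*t + 7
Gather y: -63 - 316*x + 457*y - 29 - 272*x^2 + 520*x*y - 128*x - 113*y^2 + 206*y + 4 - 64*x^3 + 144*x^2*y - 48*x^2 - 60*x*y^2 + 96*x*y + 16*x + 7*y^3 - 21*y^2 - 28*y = -64*x^3 - 320*x^2 - 428*x + 7*y^3 + y^2*(-60*x - 134) + y*(144*x^2 + 616*x + 635) - 88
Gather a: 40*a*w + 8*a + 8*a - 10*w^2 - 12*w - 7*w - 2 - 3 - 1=a*(40*w + 16) - 10*w^2 - 19*w - 6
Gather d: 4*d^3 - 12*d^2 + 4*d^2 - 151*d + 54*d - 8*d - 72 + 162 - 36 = 4*d^3 - 8*d^2 - 105*d + 54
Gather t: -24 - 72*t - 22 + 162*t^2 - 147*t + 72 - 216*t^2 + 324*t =-54*t^2 + 105*t + 26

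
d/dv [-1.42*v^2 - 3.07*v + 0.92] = -2.84*v - 3.07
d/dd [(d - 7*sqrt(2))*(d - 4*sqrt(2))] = 2*d - 11*sqrt(2)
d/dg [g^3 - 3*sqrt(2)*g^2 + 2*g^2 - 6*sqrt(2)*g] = 3*g^2 - 6*sqrt(2)*g + 4*g - 6*sqrt(2)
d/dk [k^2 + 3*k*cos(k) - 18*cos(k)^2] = -3*k*sin(k) + 2*k + 18*sin(2*k) + 3*cos(k)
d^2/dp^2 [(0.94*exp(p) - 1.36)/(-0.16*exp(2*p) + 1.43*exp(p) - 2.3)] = (-0.024064*exp(4*p) - 0.0758079999999999*exp(3*p) + 1.142016*exp(2*p) - 2.312516*exp(p) - 0.499559999999999)*exp(p)/(0.004096*exp(6*p) - 0.109824*exp(5*p) + 1.158192*exp(4*p) - 6.081647*exp(3*p) + 16.64901*exp(2*p) - 22.6941*exp(p) + 12.167)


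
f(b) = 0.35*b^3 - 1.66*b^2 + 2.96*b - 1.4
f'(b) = 1.05*b^2 - 3.32*b + 2.96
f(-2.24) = -20.29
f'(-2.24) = 15.67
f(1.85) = 0.61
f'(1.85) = 0.41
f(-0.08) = -1.65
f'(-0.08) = 3.23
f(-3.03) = -35.35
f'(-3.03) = 22.66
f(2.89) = 1.74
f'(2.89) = 2.13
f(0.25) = -0.76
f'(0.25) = 2.20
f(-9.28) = -451.54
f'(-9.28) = 124.19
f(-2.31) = -21.41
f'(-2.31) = 16.23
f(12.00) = 399.88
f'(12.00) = 114.32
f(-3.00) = -34.67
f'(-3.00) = 22.37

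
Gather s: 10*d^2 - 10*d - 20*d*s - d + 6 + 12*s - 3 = 10*d^2 - 11*d + s*(12 - 20*d) + 3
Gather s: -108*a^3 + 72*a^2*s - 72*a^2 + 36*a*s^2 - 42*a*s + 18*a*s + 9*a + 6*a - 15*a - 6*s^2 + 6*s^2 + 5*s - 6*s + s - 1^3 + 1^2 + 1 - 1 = -108*a^3 - 72*a^2 + 36*a*s^2 + s*(72*a^2 - 24*a)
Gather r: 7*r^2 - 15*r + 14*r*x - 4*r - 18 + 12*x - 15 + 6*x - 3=7*r^2 + r*(14*x - 19) + 18*x - 36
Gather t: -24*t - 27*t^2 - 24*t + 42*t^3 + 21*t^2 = 42*t^3 - 6*t^2 - 48*t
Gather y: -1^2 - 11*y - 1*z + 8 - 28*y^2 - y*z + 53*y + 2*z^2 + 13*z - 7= -28*y^2 + y*(42 - z) + 2*z^2 + 12*z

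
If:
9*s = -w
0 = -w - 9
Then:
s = 1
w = -9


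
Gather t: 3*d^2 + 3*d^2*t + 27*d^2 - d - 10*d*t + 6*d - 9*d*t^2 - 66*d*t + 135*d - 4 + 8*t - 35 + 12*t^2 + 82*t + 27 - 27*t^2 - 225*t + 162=30*d^2 + 140*d + t^2*(-9*d - 15) + t*(3*d^2 - 76*d - 135) + 150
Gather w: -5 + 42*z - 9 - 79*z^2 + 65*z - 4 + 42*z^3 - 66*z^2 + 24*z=42*z^3 - 145*z^2 + 131*z - 18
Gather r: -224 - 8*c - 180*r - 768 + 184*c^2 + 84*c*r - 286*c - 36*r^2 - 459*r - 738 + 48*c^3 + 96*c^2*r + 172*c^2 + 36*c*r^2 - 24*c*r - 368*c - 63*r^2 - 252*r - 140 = 48*c^3 + 356*c^2 - 662*c + r^2*(36*c - 99) + r*(96*c^2 + 60*c - 891) - 1870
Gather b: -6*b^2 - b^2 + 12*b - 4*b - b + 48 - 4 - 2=-7*b^2 + 7*b + 42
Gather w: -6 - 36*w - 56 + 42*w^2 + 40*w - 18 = 42*w^2 + 4*w - 80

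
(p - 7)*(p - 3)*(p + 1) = p^3 - 9*p^2 + 11*p + 21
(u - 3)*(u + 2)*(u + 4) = u^3 + 3*u^2 - 10*u - 24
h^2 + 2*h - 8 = (h - 2)*(h + 4)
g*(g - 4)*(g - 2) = g^3 - 6*g^2 + 8*g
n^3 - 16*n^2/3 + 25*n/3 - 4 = (n - 3)*(n - 4/3)*(n - 1)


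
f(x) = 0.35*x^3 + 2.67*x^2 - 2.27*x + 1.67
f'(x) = 1.05*x^2 + 5.34*x - 2.27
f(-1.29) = 8.29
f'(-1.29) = -7.41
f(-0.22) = 2.29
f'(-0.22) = -3.39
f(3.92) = 54.88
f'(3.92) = 34.80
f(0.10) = 1.47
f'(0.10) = -1.73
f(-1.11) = 7.00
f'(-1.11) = -6.90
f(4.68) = 85.40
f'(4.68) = 45.72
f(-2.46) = 18.20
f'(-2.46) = -9.05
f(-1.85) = 12.79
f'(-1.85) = -8.56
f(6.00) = 159.77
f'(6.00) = 67.57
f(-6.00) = 35.81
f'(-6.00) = 3.49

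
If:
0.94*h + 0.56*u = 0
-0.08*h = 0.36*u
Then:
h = 0.00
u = 0.00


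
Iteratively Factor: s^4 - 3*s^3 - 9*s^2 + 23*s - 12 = (s - 1)*(s^3 - 2*s^2 - 11*s + 12) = (s - 1)^2*(s^2 - s - 12) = (s - 1)^2*(s + 3)*(s - 4)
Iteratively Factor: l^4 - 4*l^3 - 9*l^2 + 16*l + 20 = (l + 2)*(l^3 - 6*l^2 + 3*l + 10) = (l - 2)*(l + 2)*(l^2 - 4*l - 5) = (l - 5)*(l - 2)*(l + 2)*(l + 1)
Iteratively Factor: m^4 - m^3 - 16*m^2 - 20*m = (m + 2)*(m^3 - 3*m^2 - 10*m) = m*(m + 2)*(m^2 - 3*m - 10) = m*(m + 2)^2*(m - 5)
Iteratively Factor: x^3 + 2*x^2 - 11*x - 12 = (x - 3)*(x^2 + 5*x + 4) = (x - 3)*(x + 4)*(x + 1)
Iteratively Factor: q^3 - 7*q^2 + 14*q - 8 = (q - 1)*(q^2 - 6*q + 8) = (q - 2)*(q - 1)*(q - 4)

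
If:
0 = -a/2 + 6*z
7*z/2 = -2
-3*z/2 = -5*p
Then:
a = -48/7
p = -6/35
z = -4/7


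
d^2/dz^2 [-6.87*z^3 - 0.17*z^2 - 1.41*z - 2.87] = -41.22*z - 0.34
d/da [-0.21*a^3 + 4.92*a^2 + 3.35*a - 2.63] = -0.63*a^2 + 9.84*a + 3.35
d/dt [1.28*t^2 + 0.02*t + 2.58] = 2.56*t + 0.02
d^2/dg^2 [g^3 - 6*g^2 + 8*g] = 6*g - 12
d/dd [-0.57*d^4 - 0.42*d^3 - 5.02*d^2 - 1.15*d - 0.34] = -2.28*d^3 - 1.26*d^2 - 10.04*d - 1.15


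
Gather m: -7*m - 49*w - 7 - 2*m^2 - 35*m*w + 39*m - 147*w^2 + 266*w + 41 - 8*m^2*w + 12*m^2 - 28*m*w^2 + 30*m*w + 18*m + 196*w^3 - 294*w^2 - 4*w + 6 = m^2*(10 - 8*w) + m*(-28*w^2 - 5*w + 50) + 196*w^3 - 441*w^2 + 213*w + 40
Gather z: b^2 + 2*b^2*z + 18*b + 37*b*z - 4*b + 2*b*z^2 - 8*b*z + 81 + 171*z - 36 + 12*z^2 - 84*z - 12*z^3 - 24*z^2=b^2 + 14*b - 12*z^3 + z^2*(2*b - 12) + z*(2*b^2 + 29*b + 87) + 45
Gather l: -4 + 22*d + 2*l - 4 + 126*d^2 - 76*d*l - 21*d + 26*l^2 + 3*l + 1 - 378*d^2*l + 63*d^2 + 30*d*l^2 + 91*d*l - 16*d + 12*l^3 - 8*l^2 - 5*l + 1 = 189*d^2 - 15*d + 12*l^3 + l^2*(30*d + 18) + l*(-378*d^2 + 15*d) - 6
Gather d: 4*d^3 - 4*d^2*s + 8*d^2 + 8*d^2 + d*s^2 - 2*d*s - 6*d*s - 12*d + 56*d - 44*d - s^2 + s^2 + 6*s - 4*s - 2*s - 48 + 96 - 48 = 4*d^3 + d^2*(16 - 4*s) + d*(s^2 - 8*s)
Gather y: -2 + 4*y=4*y - 2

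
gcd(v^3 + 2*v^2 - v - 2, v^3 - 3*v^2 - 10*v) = v + 2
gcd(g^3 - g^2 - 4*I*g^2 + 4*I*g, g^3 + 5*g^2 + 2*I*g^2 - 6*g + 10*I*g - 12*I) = g - 1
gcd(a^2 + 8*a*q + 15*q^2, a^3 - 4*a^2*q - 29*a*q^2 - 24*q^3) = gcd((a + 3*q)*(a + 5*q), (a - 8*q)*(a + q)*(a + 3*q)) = a + 3*q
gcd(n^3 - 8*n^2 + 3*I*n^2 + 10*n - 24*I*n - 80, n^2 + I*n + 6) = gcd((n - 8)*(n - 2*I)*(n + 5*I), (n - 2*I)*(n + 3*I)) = n - 2*I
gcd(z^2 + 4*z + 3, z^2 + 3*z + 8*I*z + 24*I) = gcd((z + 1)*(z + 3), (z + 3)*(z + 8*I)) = z + 3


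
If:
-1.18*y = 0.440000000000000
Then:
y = -0.37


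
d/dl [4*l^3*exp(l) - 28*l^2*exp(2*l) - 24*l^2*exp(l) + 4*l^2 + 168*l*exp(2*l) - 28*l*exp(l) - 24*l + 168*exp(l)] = 4*l^3*exp(l) - 56*l^2*exp(2*l) - 12*l^2*exp(l) + 280*l*exp(2*l) - 76*l*exp(l) + 8*l + 168*exp(2*l) + 140*exp(l) - 24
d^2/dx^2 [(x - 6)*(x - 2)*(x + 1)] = 6*x - 14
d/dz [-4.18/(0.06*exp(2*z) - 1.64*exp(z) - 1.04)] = (0.5016*exp(z) - 6.8552)*exp(z)/(-0.06*exp(2*z) + 1.64*exp(z) + 1.04)^2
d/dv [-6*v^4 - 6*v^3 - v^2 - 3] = 2*v*(-12*v^2 - 9*v - 1)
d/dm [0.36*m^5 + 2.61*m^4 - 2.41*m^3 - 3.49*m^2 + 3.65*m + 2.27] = 1.8*m^4 + 10.44*m^3 - 7.23*m^2 - 6.98*m + 3.65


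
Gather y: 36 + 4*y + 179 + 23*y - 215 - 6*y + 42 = 21*y + 42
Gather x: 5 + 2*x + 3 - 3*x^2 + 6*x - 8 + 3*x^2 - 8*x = 0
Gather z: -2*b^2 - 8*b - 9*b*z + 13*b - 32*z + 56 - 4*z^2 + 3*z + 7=-2*b^2 + 5*b - 4*z^2 + z*(-9*b - 29) + 63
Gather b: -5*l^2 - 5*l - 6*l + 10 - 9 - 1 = -5*l^2 - 11*l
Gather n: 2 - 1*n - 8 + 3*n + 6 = 2*n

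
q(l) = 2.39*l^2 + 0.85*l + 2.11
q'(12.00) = 58.21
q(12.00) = 356.47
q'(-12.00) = -56.51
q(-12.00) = 336.07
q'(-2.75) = -12.30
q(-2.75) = 17.85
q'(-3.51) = -15.93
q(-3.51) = 28.57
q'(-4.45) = -20.42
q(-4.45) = 45.66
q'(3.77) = 18.87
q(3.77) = 39.28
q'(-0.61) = -2.07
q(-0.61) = 2.48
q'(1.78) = 9.36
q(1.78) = 11.20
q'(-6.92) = -32.23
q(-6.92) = 110.68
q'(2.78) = 14.14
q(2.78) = 22.94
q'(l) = 4.78*l + 0.85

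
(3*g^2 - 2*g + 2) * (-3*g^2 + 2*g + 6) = -9*g^4 + 12*g^3 + 8*g^2 - 8*g + 12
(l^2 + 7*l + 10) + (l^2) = 2*l^2 + 7*l + 10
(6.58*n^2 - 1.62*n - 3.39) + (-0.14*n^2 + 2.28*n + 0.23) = 6.44*n^2 + 0.66*n - 3.16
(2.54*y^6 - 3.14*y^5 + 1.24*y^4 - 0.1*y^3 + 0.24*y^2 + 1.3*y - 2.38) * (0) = 0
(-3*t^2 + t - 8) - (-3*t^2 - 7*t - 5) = 8*t - 3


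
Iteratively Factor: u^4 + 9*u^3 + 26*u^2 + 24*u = (u)*(u^3 + 9*u^2 + 26*u + 24) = u*(u + 4)*(u^2 + 5*u + 6) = u*(u + 3)*(u + 4)*(u + 2)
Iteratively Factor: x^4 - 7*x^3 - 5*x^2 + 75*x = (x + 3)*(x^3 - 10*x^2 + 25*x) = (x - 5)*(x + 3)*(x^2 - 5*x) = x*(x - 5)*(x + 3)*(x - 5)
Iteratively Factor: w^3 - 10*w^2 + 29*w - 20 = (w - 4)*(w^2 - 6*w + 5) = (w - 4)*(w - 1)*(w - 5)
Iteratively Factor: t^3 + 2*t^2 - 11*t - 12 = (t + 4)*(t^2 - 2*t - 3) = (t - 3)*(t + 4)*(t + 1)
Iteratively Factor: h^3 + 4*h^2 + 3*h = (h)*(h^2 + 4*h + 3) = h*(h + 1)*(h + 3)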